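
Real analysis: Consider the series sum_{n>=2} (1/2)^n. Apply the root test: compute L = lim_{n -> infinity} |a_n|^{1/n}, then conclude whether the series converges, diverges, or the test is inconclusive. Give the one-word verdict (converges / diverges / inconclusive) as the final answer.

Let a_n denote the general term. Form |a_n|^(1/n) and simplify:
|a_n|^(1/n) = 1/2
Take the limit as n -> infinity: L = 1/2.
Since L = 1/2 < 1, the root test implies convergence.

converges


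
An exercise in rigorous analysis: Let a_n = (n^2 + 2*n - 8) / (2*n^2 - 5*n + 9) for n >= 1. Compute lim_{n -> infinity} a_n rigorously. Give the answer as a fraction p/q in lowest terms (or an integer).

Divide numerator and denominator by n^2, the highest power:
numerator / n^2 = 1 + 2/n - 8/n^2
denominator / n^2 = 2 - 5/n + 9/n^2
As n -> infinity, all terms of the form c/n^k (k >= 1) tend to 0.
So numerator / n^2 -> 1 and denominator / n^2 -> 2.
Therefore lim a_n = 1/2.

1/2


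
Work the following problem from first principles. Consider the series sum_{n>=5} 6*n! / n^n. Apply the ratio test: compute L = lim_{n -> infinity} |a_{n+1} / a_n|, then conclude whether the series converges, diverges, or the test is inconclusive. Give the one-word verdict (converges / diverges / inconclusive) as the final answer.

Let a_n denote the general term. Form the ratio a_{n+1}/a_n and simplify:
a_{n+1}/a_n = (n/(n + 1))^n
Take the limit as n -> infinity: L = exp(-1).
Since L = exp(-1) < 1, the ratio test implies the series converges.

converges


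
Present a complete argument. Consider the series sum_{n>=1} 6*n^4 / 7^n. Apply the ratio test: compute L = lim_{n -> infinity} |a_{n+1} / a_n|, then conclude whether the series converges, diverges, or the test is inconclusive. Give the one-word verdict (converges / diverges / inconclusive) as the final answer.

Let a_n denote the general term. Form the ratio a_{n+1}/a_n and simplify:
a_{n+1}/a_n = (n + 1)^4/(7*n^4)
Take the limit as n -> infinity: L = 1/7.
Since L = 1/7 < 1, the ratio test implies the series converges.

converges


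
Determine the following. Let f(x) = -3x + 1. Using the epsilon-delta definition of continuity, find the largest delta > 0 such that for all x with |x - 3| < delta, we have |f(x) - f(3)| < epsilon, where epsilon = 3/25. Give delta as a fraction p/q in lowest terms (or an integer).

We compute f(3) = -3*(3) + 1 = -8.
|f(x) - f(3)| = |-3x + 1 - (-8)| = |-3(x - 3)| = 3|x - 3|.
We need 3|x - 3| < 3/25, i.e. |x - 3| < 3/25 / 3 = 1/25.
So any delta <= 1/25 works. Conversely, if delta > 1/25, then x = 3 + 1/25 satisfies |x - 3| = 1/25 < delta but |f(x) - f(3)| = 3 * 1/25 = 3/25, which is not < 3/25; so no larger delta works.
Hence the largest such delta is 1/25.

1/25


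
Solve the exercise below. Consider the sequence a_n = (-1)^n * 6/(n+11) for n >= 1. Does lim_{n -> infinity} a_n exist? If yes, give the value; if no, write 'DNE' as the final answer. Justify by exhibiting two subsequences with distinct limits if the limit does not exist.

Examine the behaviour of a_n along subsequences.
Even-n subsequence a_{2k} = 6/(2k+11) -> 0. Odd-n subsequence a_{2k+1} = -6/(2k+12) -> 0. Both tend to 0, which suggests the limit is 0; verify directly.
|a_n - 0| = 6/(n+11) < 6/n for every n >= 1.
Given epsilon > 0, choose a positive integer N > 6/epsilon. Then for all n >= N, |a_n| < 6/n <= 6/N < epsilon.
So by the definition of the limit, lim a_n exists and equals 0.

0


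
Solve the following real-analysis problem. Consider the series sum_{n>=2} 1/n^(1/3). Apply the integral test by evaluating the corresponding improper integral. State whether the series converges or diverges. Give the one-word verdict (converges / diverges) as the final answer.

Let f(x) = x^(-1/3). Then f is positive, continuous, and decreasing on [2, infinity), so the integral test applies.
Compute the improper integral int_{2}^infinity f(x) dx:
  antiderivative F(x) = 3*x^(2/3)/2.
  As x -> infinity, F(x) -> infinity (since p = 1/3 < 1).
  So the integral diverges. By the integral test, the series diverges.

diverges


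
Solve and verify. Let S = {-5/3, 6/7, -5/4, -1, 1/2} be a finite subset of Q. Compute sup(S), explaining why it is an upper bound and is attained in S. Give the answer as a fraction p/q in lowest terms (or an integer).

S is finite, so sup(S) = max(S).
Sorted decreasing:
6/7, 1/2, -1, -5/4, -5/3
The extremum is 6/7.
For every x in S, x <= 6/7. And 6/7 is in S, so it is attained.
Therefore sup(S) = 6/7.

6/7


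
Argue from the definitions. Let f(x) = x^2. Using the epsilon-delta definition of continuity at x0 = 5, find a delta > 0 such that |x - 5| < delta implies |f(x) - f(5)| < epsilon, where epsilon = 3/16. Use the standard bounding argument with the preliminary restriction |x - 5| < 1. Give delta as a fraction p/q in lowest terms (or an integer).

Factor: |x^2 - (5)^2| = |x - 5| * |x + 5|.
Impose |x - 5| < 1 first. Then |x + 5| = |(x - 5) + 2*(5)| <= |x - 5| + 2*|5| < 1 + 10 = 11.
So |x^2 - (5)^2| < delta * 11.
We need delta * 11 <= 3/16, i.e. delta <= 3/16/11 = 3/176.
Since 3/176 < 1, this is tighter than 1; take delta = 3/176.
So delta = 3/176 works.

3/176


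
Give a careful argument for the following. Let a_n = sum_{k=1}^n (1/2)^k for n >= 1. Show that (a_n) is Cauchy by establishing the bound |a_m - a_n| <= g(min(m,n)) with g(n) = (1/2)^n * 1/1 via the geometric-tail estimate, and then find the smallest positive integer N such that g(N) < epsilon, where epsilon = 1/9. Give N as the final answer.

For m > n >= 1: |a_m - a_n| = sum_{k=n+1}^m (1/2)^k < sum_{k=n+1}^infinity (1/2)^k = (1/2)^(n+1) / (1 - 1/2) = (1/2)^n * (1/2) * (2/1) = (1/2)^n * 1/1.
So g(n) = (1/2)^n / 1. Since g(n) -> 0, (a_n) is Cauchy.
Now solve g(N) < 1/9: (1/2)^N / 1 < 1/9 <=> 2^N > 1 / (1 * 1/9) = 9.
Check powers of 2: 2^3 = 8 <= 9, 2^4 = 16 > 9.
So the smallest such N is 4. Check: g(4) = 1/(1 * 16) = 1/16 < 1/9.

4


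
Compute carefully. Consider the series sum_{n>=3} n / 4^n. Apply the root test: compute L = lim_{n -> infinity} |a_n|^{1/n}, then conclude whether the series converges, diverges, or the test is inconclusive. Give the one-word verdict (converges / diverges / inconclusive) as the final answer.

Let a_n denote the general term. Form |a_n|^(1/n) and simplify:
|a_n|^(1/n) = n^(1/n)/4
Take the limit as n -> infinity: L = 1/4.
Since L = 1/4 < 1, the root test implies convergence.

converges


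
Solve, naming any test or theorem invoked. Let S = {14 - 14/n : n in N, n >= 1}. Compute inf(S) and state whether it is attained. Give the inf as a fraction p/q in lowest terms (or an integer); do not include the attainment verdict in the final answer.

Analysis:
- Values: 0, 7, 28/3, 21/2, ... strictly increasing.
- Minimum is 0 (n=1); inf = 0 (attained).
- 14 - 14/n -> 14 from below; sup = 14, not attained.
Conclusion: inf(S) = 0, attained in S.

0


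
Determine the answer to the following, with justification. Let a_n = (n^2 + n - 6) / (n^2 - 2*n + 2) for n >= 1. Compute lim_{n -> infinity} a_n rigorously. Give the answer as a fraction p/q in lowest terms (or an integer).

Divide numerator and denominator by n^2, the highest power:
numerator / n^2 = 1 + 1/n - 6/n^2
denominator / n^2 = 1 - 2/n + 2/n^2
As n -> infinity, all terms of the form c/n^k (k >= 1) tend to 0.
So numerator / n^2 -> 1 and denominator / n^2 -> 1.
Therefore lim a_n = 1.

1


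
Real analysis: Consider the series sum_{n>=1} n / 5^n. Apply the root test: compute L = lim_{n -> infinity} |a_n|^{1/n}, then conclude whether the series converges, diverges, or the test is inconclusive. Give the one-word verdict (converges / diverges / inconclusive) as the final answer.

Let a_n denote the general term. Form |a_n|^(1/n) and simplify:
|a_n|^(1/n) = n^(1/n)/5
Take the limit as n -> infinity: L = 1/5.
Since L = 1/5 < 1, the root test implies convergence.

converges


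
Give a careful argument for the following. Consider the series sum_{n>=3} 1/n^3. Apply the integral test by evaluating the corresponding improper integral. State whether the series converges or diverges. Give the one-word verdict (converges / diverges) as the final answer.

Let f(x) = x^(-3). Then f is positive, continuous, and decreasing on [3, infinity), so the integral test applies.
Compute the improper integral int_{3}^infinity f(x) dx:
  antiderivative F(x) = -1/(2*x^2).
  As x -> infinity, F(x) -> 0 (since p = 3 > 1).
  So int = F(infinity) - F(3) = 0 - (-1/18) = 1/18.
  Finite, so by the integral test, the series converges.

converges


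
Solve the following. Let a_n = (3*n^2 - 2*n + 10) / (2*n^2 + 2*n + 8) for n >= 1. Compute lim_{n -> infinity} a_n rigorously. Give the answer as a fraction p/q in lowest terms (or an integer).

Divide numerator and denominator by n^2, the highest power:
numerator / n^2 = 3 - 2/n + 10/n^2
denominator / n^2 = 2 + 2/n + 8/n^2
As n -> infinity, all terms of the form c/n^k (k >= 1) tend to 0.
So numerator / n^2 -> 3 and denominator / n^2 -> 2.
Therefore lim a_n = 3/2.

3/2


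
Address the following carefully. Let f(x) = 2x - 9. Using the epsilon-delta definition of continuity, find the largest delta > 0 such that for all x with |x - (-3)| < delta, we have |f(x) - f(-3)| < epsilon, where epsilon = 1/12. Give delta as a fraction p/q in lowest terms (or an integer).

We compute f(-3) = 2*(-3) - 9 = -15.
|f(x) - f(-3)| = |2x - 9 - (-15)| = |2(x - (-3))| = 2|x - (-3)|.
We need 2|x - (-3)| < 1/12, i.e. |x - (-3)| < 1/12 / 2 = 1/24.
So any delta <= 1/24 works. Conversely, if delta > 1/24, then x = -3 + 1/24 satisfies |x - (-3)| = 1/24 < delta but |f(x) - f(-3)| = 2 * 1/24 = 1/12, which is not < 1/12; so no larger delta works.
Hence the largest such delta is 1/24.

1/24


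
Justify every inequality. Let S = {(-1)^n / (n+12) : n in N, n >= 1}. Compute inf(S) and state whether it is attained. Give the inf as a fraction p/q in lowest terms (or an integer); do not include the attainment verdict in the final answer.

Analysis:
- Values: -1/13, 1/14, -1/15, 1/16, -1/17, ...
- Positive terms (even n): 1/(2+12), 1/(4+12), ... decreasing -> max = 1/14 (n=2).
- Negative terms (odd n): -1/(1+12), -1/(3+12), ... increasing -> min = -1/13 (n=1).
- So sup = 1/14 (attained at n=2); inf = -1/13 (attained at n=1).
Conclusion: inf(S) = -1/13, attained in S.

-1/13


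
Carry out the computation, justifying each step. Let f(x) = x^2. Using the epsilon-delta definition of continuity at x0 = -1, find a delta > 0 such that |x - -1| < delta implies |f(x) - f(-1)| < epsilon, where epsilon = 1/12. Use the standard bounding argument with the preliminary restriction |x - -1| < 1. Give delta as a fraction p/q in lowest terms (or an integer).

Factor: |x^2 - (-1)^2| = |x - -1| * |x + -1|.
Impose |x - -1| < 1 first. Then |x + -1| = |(x - -1) + 2*(-1)| <= |x - -1| + 2*|-1| < 1 + 2 = 3.
So |x^2 - (-1)^2| < delta * 3.
We need delta * 3 <= 1/12, i.e. delta <= 1/12/3 = 1/36.
Since 1/36 < 1, this is tighter than 1; take delta = 1/36.
So delta = 1/36 works.

1/36


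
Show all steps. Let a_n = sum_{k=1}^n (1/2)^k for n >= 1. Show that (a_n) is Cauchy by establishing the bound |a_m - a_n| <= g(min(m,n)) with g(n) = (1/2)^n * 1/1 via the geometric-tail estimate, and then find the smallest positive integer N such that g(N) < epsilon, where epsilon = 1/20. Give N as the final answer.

For m > n >= 1: |a_m - a_n| = sum_{k=n+1}^m (1/2)^k < sum_{k=n+1}^infinity (1/2)^k = (1/2)^(n+1) / (1 - 1/2) = (1/2)^n * (1/2) * (2/1) = (1/2)^n * 1/1.
So g(n) = (1/2)^n / 1. Since g(n) -> 0, (a_n) is Cauchy.
Now solve g(N) < 1/20: (1/2)^N / 1 < 1/20 <=> 2^N > 1 / (1 * 1/20) = 20.
Check powers of 2: 2^4 = 16 <= 20, 2^5 = 32 > 20.
So the smallest such N is 5. Check: g(5) = 1/(1 * 32) = 1/32 < 1/20.

5


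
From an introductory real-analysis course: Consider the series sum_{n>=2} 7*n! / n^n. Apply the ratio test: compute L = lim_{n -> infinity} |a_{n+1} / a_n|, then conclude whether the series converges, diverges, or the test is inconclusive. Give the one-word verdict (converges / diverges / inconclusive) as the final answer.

Let a_n denote the general term. Form the ratio a_{n+1}/a_n and simplify:
a_{n+1}/a_n = (n/(n + 1))^n
Take the limit as n -> infinity: L = exp(-1).
Since L = exp(-1) < 1, the ratio test implies the series converges.

converges


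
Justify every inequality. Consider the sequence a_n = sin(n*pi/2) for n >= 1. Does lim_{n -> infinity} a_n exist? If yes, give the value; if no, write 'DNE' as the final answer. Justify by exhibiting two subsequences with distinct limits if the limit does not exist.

Examine the behaviour of a_n along subsequences.
a_{4k+1} = sin(pi/2 + 2k*pi) = 1 -> 1. a_{4k+3} = sin(3pi/2 + 2k*pi) = -1 -> -1.
Since these two subsequential limits are 1 and -1, distinct, the full sequence cannot converge (a convergent sequence has all subsequences tending to the same limit). So lim a_n does not exist.

DNE


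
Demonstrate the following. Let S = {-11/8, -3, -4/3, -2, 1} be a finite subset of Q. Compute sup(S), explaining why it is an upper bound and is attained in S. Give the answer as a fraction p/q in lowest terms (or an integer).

S is finite, so sup(S) = max(S).
Sorted decreasing:
1, -4/3, -11/8, -2, -3
The extremum is 1.
For every x in S, x <= 1. And 1 is in S, so it is attained.
Therefore sup(S) = 1.

1


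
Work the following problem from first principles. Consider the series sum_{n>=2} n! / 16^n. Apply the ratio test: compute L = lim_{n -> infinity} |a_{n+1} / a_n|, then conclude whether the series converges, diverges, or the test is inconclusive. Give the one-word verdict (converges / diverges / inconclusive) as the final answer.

Let a_n denote the general term. Form the ratio a_{n+1}/a_n and simplify:
a_{n+1}/a_n = n/16 + 1/16
Take the limit as n -> infinity: L = infinity.
Since L = infinity > 1 (or L = infinity), the ratio test implies the series diverges.

diverges


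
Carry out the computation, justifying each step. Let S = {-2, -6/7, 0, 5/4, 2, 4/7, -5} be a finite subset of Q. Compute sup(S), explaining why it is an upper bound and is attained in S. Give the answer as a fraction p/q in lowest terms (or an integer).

S is finite, so sup(S) = max(S).
Sorted decreasing:
2, 5/4, 4/7, 0, -6/7, -2, -5
The extremum is 2.
For every x in S, x <= 2. And 2 is in S, so it is attained.
Therefore sup(S) = 2.

2


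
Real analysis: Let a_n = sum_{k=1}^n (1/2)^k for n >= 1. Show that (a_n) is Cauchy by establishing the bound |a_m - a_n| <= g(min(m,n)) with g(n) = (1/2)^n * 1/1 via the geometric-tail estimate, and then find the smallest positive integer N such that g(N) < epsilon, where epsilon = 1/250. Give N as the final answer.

For m > n >= 1: |a_m - a_n| = sum_{k=n+1}^m (1/2)^k < sum_{k=n+1}^infinity (1/2)^k = (1/2)^(n+1) / (1 - 1/2) = (1/2)^n * (1/2) * (2/1) = (1/2)^n * 1/1.
So g(n) = (1/2)^n / 1. Since g(n) -> 0, (a_n) is Cauchy.
Now solve g(N) < 1/250: (1/2)^N / 1 < 1/250 <=> 2^N > 1 / (1 * 1/250) = 250.
Check powers of 2: 2^7 = 128 <= 250, 2^8 = 256 > 250.
So the smallest such N is 8. Check: g(8) = 1/(1 * 256) = 1/256 < 1/250.

8


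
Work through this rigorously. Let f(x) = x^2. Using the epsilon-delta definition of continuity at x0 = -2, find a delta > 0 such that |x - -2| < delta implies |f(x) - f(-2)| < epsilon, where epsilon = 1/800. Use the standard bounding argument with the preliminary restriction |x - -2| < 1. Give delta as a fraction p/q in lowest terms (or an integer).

Factor: |x^2 - (-2)^2| = |x - -2| * |x + -2|.
Impose |x - -2| < 1 first. Then |x + -2| = |(x - -2) + 2*(-2)| <= |x - -2| + 2*|-2| < 1 + 4 = 5.
So |x^2 - (-2)^2| < delta * 5.
We need delta * 5 <= 1/800, i.e. delta <= 1/800/5 = 1/4000.
Since 1/4000 < 1, this is tighter than 1; take delta = 1/4000.
So delta = 1/4000 works.

1/4000


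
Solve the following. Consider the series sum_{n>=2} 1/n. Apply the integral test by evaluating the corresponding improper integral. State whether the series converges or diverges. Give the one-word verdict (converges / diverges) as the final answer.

Let f(x) = 1/x. Then f is positive, continuous, and decreasing on [2, infinity), so the integral test applies.
Compute the improper integral int_{2}^infinity f(x) dx:
  antiderivative F(x) = log(x).
  As x -> infinity, log(x) -> infinity.
  So int = infinity - log(2) = infinity. By the integral test, the series diverges.

diverges


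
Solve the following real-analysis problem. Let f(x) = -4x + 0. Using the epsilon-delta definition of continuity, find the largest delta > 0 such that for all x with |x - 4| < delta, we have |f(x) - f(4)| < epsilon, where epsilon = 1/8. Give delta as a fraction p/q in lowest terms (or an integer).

We compute f(4) = -4*(4) + 0 = -16.
|f(x) - f(4)| = |-4x + 0 - (-16)| = |-4(x - 4)| = 4|x - 4|.
We need 4|x - 4| < 1/8, i.e. |x - 4| < 1/8 / 4 = 1/32.
So any delta <= 1/32 works. Conversely, if delta > 1/32, then x = 4 + 1/32 satisfies |x - 4| = 1/32 < delta but |f(x) - f(4)| = 4 * 1/32 = 1/8, which is not < 1/8; so no larger delta works.
Hence the largest such delta is 1/32.

1/32


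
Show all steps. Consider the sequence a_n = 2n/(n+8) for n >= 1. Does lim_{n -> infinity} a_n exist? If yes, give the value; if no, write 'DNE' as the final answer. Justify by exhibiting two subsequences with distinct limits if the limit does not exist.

Examine the behaviour of a_n along subsequences.
Even-n subsequence a_{2k} = 2(2k)/(2k+8) -> 2. Odd-n subsequence a_{2k+1} = 2(2k+1)/(2k+9) -> 2. Both tend to 2, which suggests the limit is 2; verify directly.
|a_n - 2| = |2n - 2(n+8)| / (n+8) = 16/(n+8) < 16/n for every n >= 1.
Given epsilon > 0, choose a positive integer N > 16/epsilon. Then for all n >= N, |a_n - 2| < 16/n <= 16/N < epsilon.
So by the definition of the limit, lim a_n exists and equals 2.

2


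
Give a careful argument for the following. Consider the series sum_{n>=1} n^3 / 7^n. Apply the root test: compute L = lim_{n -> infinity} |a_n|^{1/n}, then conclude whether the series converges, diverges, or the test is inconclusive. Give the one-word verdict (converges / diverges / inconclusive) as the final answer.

Let a_n denote the general term. Form |a_n|^(1/n) and simplify:
|a_n|^(1/n) = n^(3/n)/7
Take the limit as n -> infinity: L = 1/7.
Since L = 1/7 < 1, the root test implies convergence.

converges


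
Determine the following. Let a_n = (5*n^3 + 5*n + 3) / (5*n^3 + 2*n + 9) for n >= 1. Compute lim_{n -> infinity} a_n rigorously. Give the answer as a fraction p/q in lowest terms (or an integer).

Divide numerator and denominator by n^3, the highest power:
numerator / n^3 = 5 + 5/n^2 + 3/n^3
denominator / n^3 = 5 + 2/n^2 + 9/n^3
As n -> infinity, all terms of the form c/n^k (k >= 1) tend to 0.
So numerator / n^3 -> 5 and denominator / n^3 -> 5.
Therefore lim a_n = 1.

1


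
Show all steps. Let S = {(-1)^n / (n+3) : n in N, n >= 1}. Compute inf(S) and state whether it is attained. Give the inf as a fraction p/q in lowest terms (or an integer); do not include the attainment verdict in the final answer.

Analysis:
- Values: -1/4, 1/5, -1/6, 1/7, -1/8, ...
- Positive terms (even n): 1/(2+3), 1/(4+3), ... decreasing -> max = 1/5 (n=2).
- Negative terms (odd n): -1/(1+3), -1/(3+3), ... increasing -> min = -1/4 (n=1).
- So sup = 1/5 (attained at n=2); inf = -1/4 (attained at n=1).
Conclusion: inf(S) = -1/4, attained in S.

-1/4


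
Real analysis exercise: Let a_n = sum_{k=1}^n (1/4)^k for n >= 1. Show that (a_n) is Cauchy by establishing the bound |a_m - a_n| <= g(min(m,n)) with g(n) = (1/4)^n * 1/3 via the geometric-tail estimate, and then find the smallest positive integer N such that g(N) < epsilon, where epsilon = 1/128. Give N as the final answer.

For m > n >= 1: |a_m - a_n| = sum_{k=n+1}^m (1/4)^k < sum_{k=n+1}^infinity (1/4)^k = (1/4)^(n+1) / (1 - 1/4) = (1/4)^n * (1/4) * (4/3) = (1/4)^n * 1/3.
So g(n) = (1/4)^n / 3. Since g(n) -> 0, (a_n) is Cauchy.
Now solve g(N) < 1/128: (1/4)^N / 3 < 1/128 <=> 4^N > 1 / (3 * 1/128) = 128/3.
Check powers of 4: 4^2 = 16 <= 128/3, 4^3 = 64 > 128/3.
So the smallest such N is 3. Check: g(3) = 1/(3 * 64) = 1/192 < 1/128.

3


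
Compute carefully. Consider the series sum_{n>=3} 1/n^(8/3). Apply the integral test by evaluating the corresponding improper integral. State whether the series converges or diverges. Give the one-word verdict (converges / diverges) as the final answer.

Let f(x) = x^(-8/3). Then f is positive, continuous, and decreasing on [3, infinity), so the integral test applies.
Compute the improper integral int_{3}^infinity f(x) dx:
  antiderivative F(x) = -3/(5*x^(5/3)).
  As x -> infinity, F(x) -> 0 (since p = 8/3 > 1).
  So int = F(infinity) - F(3) = 0 - (-3^(1/3)/15) = 3^(1/3)/15.
  Finite, so by the integral test, the series converges.

converges


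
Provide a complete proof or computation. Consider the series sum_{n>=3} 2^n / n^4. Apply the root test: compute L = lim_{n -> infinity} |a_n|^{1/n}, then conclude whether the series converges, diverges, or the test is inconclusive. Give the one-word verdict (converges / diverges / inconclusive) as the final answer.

Let a_n denote the general term. Form |a_n|^(1/n) and simplify:
|a_n|^(1/n) = 2/n^(4/n)
Take the limit as n -> infinity: L = 2.
Since L = 2 > 1, the root test implies divergence.

diverges


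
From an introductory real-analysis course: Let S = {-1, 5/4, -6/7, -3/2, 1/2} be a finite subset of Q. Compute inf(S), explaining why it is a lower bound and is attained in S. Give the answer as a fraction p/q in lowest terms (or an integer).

S is finite, so inf(S) = min(S).
Sorted increasing:
-3/2, -1, -6/7, 1/2, 5/4
The extremum is -3/2.
For every x in S, x >= -3/2. And -3/2 is in S, so it is attained.
Therefore inf(S) = -3/2.

-3/2


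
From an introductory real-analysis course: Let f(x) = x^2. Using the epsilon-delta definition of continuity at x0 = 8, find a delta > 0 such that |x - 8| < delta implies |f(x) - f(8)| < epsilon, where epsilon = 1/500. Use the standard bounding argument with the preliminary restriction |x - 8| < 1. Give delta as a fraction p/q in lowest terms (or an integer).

Factor: |x^2 - (8)^2| = |x - 8| * |x + 8|.
Impose |x - 8| < 1 first. Then |x + 8| = |(x - 8) + 2*(8)| <= |x - 8| + 2*|8| < 1 + 16 = 17.
So |x^2 - (8)^2| < delta * 17.
We need delta * 17 <= 1/500, i.e. delta <= 1/500/17 = 1/8500.
Since 1/8500 < 1, this is tighter than 1; take delta = 1/8500.
So delta = 1/8500 works.

1/8500


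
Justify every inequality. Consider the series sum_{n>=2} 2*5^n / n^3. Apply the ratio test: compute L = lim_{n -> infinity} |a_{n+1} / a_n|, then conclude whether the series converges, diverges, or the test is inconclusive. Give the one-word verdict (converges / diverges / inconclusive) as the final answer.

Let a_n denote the general term. Form the ratio a_{n+1}/a_n and simplify:
a_{n+1}/a_n = 5*n^3/(n + 1)^3
Take the limit as n -> infinity: L = 5.
Since L = 5 > 1 (or L = infinity), the ratio test implies the series diverges.

diverges


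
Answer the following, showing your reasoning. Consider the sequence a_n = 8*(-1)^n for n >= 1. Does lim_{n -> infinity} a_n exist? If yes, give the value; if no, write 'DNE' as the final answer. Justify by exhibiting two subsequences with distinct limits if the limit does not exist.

Examine the behaviour of a_n along subsequences.
Even-n subsequence a_{2k} = 8 -> 8. Odd-n subsequence a_{2k+1} = -8 -> -8.
Since these two subsequential limits are 8 and -8, distinct, the full sequence cannot converge (a convergent sequence has all subsequences tending to the same limit). So lim a_n does not exist.

DNE


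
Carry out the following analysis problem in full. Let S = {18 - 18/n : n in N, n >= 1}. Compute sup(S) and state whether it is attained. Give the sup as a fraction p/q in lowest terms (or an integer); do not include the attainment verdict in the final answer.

Analysis:
- Values: 0, 9, 12, 27/2, ... strictly increasing.
- Minimum is 0 (n=1); inf = 0 (attained).
- 18 - 18/n -> 18 from below; sup = 18, not attained.
Conclusion: sup(S) = 18, not attained in S.

18


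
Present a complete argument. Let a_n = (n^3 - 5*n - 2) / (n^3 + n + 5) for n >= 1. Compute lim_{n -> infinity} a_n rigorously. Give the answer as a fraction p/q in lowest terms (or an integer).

Divide numerator and denominator by n^3, the highest power:
numerator / n^3 = 1 - 5/n^2 - 2/n^3
denominator / n^3 = 1 + n^(-2) + 5/n^3
As n -> infinity, all terms of the form c/n^k (k >= 1) tend to 0.
So numerator / n^3 -> 1 and denominator / n^3 -> 1.
Therefore lim a_n = 1.

1


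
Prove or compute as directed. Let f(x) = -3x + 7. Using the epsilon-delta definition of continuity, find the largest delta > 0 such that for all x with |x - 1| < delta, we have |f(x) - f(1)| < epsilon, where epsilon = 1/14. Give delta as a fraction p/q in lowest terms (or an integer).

We compute f(1) = -3*(1) + 7 = 4.
|f(x) - f(1)| = |-3x + 7 - (4)| = |-3(x - 1)| = 3|x - 1|.
We need 3|x - 1| < 1/14, i.e. |x - 1| < 1/14 / 3 = 1/42.
So any delta <= 1/42 works. Conversely, if delta > 1/42, then x = 1 + 1/42 satisfies |x - 1| = 1/42 < delta but |f(x) - f(1)| = 3 * 1/42 = 1/14, which is not < 1/14; so no larger delta works.
Hence the largest such delta is 1/42.

1/42


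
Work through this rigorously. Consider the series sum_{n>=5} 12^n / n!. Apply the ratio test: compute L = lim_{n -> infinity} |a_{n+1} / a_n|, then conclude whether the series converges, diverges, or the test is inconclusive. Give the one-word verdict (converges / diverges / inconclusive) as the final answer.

Let a_n denote the general term. Form the ratio a_{n+1}/a_n and simplify:
a_{n+1}/a_n = 12/(n + 1)
Take the limit as n -> infinity: L = 0.
Since L = 0 < 1, the ratio test implies the series converges.

converges


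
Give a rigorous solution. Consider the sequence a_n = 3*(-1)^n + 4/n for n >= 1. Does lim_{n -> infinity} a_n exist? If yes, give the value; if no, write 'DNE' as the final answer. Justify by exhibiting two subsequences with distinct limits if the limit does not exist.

Examine the behaviour of a_n along subsequences.
a_{2k} = 3 + 4/(2k) -> 3. a_{2k+1} = -3 + 4/(2k+1) -> -3.
Since these two subsequential limits are 3 and -3, distinct, the full sequence cannot converge (a convergent sequence has all subsequences tending to the same limit). So lim a_n does not exist.

DNE


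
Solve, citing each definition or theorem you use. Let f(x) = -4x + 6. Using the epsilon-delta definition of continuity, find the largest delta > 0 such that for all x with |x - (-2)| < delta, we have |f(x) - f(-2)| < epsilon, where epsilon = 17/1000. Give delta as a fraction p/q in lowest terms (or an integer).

We compute f(-2) = -4*(-2) + 6 = 14.
|f(x) - f(-2)| = |-4x + 6 - (14)| = |-4(x - (-2))| = 4|x - (-2)|.
We need 4|x - (-2)| < 17/1000, i.e. |x - (-2)| < 17/1000 / 4 = 17/4000.
So any delta <= 17/4000 works. Conversely, if delta > 17/4000, then x = -2 + 17/4000 satisfies |x - (-2)| = 17/4000 < delta but |f(x) - f(-2)| = 4 * 17/4000 = 17/1000, which is not < 17/1000; so no larger delta works.
Hence the largest such delta is 17/4000.

17/4000


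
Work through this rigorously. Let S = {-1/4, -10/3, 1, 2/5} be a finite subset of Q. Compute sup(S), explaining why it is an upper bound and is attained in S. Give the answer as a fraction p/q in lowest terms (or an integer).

S is finite, so sup(S) = max(S).
Sorted decreasing:
1, 2/5, -1/4, -10/3
The extremum is 1.
For every x in S, x <= 1. And 1 is in S, so it is attained.
Therefore sup(S) = 1.

1


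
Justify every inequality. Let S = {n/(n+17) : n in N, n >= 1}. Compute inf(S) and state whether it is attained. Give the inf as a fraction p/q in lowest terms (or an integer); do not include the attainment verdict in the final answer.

Analysis:
- Values: 1/18, 2/19, 3/20, 4/21, ... strictly increasing.
- Minimum is 1/18 (n=1); inf = 1/18 (attained).
- n/(n+17) = 1 - 17/(n+17) -> 1 from below as n -> infinity, and never equals 1.
- So sup = 1 (not attained).
Conclusion: inf(S) = 1/18, attained in S.

1/18


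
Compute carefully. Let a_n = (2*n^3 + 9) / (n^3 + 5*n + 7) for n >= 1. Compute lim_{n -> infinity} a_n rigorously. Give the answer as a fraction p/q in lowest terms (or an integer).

Divide numerator and denominator by n^3, the highest power:
numerator / n^3 = 2 + 9/n^3
denominator / n^3 = 1 + 5/n^2 + 7/n^3
As n -> infinity, all terms of the form c/n^k (k >= 1) tend to 0.
So numerator / n^3 -> 2 and denominator / n^3 -> 1.
Therefore lim a_n = 2.

2


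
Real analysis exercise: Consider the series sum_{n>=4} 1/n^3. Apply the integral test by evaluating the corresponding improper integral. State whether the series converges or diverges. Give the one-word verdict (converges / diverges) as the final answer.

Let f(x) = x^(-3). Then f is positive, continuous, and decreasing on [4, infinity), so the integral test applies.
Compute the improper integral int_{4}^infinity f(x) dx:
  antiderivative F(x) = -1/(2*x^2).
  As x -> infinity, F(x) -> 0 (since p = 3 > 1).
  So int = F(infinity) - F(4) = 0 - (-1/32) = 1/32.
  Finite, so by the integral test, the series converges.

converges


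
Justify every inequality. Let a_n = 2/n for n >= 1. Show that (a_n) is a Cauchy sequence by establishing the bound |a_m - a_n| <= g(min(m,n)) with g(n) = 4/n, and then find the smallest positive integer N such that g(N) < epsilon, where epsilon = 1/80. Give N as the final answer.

For any m, n >= 1, by the triangle inequality:
|a_m - a_n| = |2/m - 2/n| <= 2*1/m + 2*1/n <= 4/min(m,n).
So g(n) = 4/n bounds the Cauchy difference. Since g(n) -> 0, (a_n) is Cauchy.
Now solve g(N) < 1/80: 4/N < 1/80 <=> N > 4 / (1/80) = 320.
The smallest integer strictly greater than 320 is N = 321.
Check: g(321) = 4/321 = 4/321 < 1/80; g(320) = 1/80 >= 1/80. So N = 321.

321


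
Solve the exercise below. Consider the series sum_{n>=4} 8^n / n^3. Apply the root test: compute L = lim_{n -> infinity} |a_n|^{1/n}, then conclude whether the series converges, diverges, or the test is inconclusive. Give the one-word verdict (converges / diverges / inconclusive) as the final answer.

Let a_n denote the general term. Form |a_n|^(1/n) and simplify:
|a_n|^(1/n) = 8/n^(3/n)
Take the limit as n -> infinity: L = 8.
Since L = 8 > 1, the root test implies divergence.

diverges


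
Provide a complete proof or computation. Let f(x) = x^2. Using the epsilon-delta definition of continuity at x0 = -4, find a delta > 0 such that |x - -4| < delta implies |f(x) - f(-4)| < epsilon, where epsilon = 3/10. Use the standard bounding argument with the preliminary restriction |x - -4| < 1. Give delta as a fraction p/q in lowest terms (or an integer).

Factor: |x^2 - (-4)^2| = |x - -4| * |x + -4|.
Impose |x - -4| < 1 first. Then |x + -4| = |(x - -4) + 2*(-4)| <= |x - -4| + 2*|-4| < 1 + 8 = 9.
So |x^2 - (-4)^2| < delta * 9.
We need delta * 9 <= 3/10, i.e. delta <= 3/10/9 = 1/30.
Since 1/30 < 1, this is tighter than 1; take delta = 1/30.
So delta = 1/30 works.

1/30


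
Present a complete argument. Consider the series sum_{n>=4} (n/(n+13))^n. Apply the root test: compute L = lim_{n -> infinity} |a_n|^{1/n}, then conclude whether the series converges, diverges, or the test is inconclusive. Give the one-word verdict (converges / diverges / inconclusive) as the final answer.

Let a_n denote the general term. Form |a_n|^(1/n) and simplify:
|a_n|^(1/n) = n/(n + 13)
Take the limit as n -> infinity: L = 1.
Since L = 1, the root test is inconclusive. (In fact a_n = (n/(n+13))^n -> e^(-13) != 0, so the nth-term test shows divergence; but the root test itself gives no conclusion.)

inconclusive


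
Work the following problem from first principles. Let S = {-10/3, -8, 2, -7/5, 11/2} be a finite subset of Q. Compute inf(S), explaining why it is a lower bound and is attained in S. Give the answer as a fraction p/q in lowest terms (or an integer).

S is finite, so inf(S) = min(S).
Sorted increasing:
-8, -10/3, -7/5, 2, 11/2
The extremum is -8.
For every x in S, x >= -8. And -8 is in S, so it is attained.
Therefore inf(S) = -8.

-8


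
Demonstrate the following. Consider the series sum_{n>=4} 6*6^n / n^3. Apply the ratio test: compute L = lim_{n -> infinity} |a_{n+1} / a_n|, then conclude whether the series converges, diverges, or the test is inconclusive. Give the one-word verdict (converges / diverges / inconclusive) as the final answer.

Let a_n denote the general term. Form the ratio a_{n+1}/a_n and simplify:
a_{n+1}/a_n = 6*n^3/(n + 1)^3
Take the limit as n -> infinity: L = 6.
Since L = 6 > 1 (or L = infinity), the ratio test implies the series diverges.

diverges


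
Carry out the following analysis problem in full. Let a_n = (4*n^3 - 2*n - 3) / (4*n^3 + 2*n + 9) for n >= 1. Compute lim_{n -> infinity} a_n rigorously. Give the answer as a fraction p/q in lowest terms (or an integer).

Divide numerator and denominator by n^3, the highest power:
numerator / n^3 = 4 - 2/n^2 - 3/n^3
denominator / n^3 = 4 + 2/n^2 + 9/n^3
As n -> infinity, all terms of the form c/n^k (k >= 1) tend to 0.
So numerator / n^3 -> 4 and denominator / n^3 -> 4.
Therefore lim a_n = 1.

1


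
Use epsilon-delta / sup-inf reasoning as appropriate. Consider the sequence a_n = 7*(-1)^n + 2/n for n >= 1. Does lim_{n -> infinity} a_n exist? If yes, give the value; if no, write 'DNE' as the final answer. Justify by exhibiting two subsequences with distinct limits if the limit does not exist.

Examine the behaviour of a_n along subsequences.
a_{2k} = 7 + 2/(2k) -> 7. a_{2k+1} = -7 + 2/(2k+1) -> -7.
Since these two subsequential limits are 7 and -7, distinct, the full sequence cannot converge (a convergent sequence has all subsequences tending to the same limit). So lim a_n does not exist.

DNE


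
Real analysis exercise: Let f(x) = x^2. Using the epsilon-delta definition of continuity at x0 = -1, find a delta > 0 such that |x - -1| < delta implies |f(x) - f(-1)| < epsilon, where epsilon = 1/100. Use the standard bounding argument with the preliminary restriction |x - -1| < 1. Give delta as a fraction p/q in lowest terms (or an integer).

Factor: |x^2 - (-1)^2| = |x - -1| * |x + -1|.
Impose |x - -1| < 1 first. Then |x + -1| = |(x - -1) + 2*(-1)| <= |x - -1| + 2*|-1| < 1 + 2 = 3.
So |x^2 - (-1)^2| < delta * 3.
We need delta * 3 <= 1/100, i.e. delta <= 1/100/3 = 1/300.
Since 1/300 < 1, this is tighter than 1; take delta = 1/300.
So delta = 1/300 works.

1/300


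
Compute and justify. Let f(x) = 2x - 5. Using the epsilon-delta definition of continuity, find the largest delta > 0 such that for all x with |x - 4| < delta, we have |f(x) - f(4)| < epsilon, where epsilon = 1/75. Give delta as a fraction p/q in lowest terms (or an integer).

We compute f(4) = 2*(4) - 5 = 3.
|f(x) - f(4)| = |2x - 5 - (3)| = |2(x - 4)| = 2|x - 4|.
We need 2|x - 4| < 1/75, i.e. |x - 4| < 1/75 / 2 = 1/150.
So any delta <= 1/150 works. Conversely, if delta > 1/150, then x = 4 + 1/150 satisfies |x - 4| = 1/150 < delta but |f(x) - f(4)| = 2 * 1/150 = 1/75, which is not < 1/75; so no larger delta works.
Hence the largest such delta is 1/150.

1/150


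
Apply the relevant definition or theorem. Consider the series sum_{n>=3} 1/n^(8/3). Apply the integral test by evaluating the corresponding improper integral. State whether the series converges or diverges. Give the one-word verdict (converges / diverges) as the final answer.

Let f(x) = x^(-8/3). Then f is positive, continuous, and decreasing on [3, infinity), so the integral test applies.
Compute the improper integral int_{3}^infinity f(x) dx:
  antiderivative F(x) = -3/(5*x^(5/3)).
  As x -> infinity, F(x) -> 0 (since p = 8/3 > 1).
  So int = F(infinity) - F(3) = 0 - (-3^(1/3)/15) = 3^(1/3)/15.
  Finite, so by the integral test, the series converges.

converges


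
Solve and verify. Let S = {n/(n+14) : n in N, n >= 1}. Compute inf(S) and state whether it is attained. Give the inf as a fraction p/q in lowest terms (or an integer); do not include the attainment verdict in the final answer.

Analysis:
- Values: 1/15, 1/8, 3/17, 2/9, ... strictly increasing.
- Minimum is 1/15 (n=1); inf = 1/15 (attained).
- n/(n+14) = 1 - 14/(n+14) -> 1 from below as n -> infinity, and never equals 1.
- So sup = 1 (not attained).
Conclusion: inf(S) = 1/15, attained in S.

1/15


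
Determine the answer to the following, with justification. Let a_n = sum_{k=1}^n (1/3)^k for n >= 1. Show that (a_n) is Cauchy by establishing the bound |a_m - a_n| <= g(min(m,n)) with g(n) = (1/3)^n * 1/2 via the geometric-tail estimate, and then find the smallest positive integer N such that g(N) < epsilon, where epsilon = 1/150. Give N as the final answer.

For m > n >= 1: |a_m - a_n| = sum_{k=n+1}^m (1/3)^k < sum_{k=n+1}^infinity (1/3)^k = (1/3)^(n+1) / (1 - 1/3) = (1/3)^n * (1/3) * (3/2) = (1/3)^n * 1/2.
So g(n) = (1/3)^n / 2. Since g(n) -> 0, (a_n) is Cauchy.
Now solve g(N) < 1/150: (1/3)^N / 2 < 1/150 <=> 3^N > 1 / (2 * 1/150) = 75.
Check powers of 3: 3^3 = 27 <= 75, 3^4 = 81 > 75.
So the smallest such N is 4. Check: g(4) = 1/(2 * 81) = 1/162 < 1/150.

4


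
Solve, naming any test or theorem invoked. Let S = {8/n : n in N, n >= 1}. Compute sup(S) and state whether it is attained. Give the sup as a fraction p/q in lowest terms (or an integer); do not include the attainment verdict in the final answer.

Analysis:
- Values: 8, 4, 8/3, 2, ... strictly decreasing.
- The maximum is 8 (n=1); sup = 8 (attained).
- The set is bounded below by 0; 8/n -> 0 so 0 is the greatest lower bound.
- 0 is not in the set, so inf = 0 is not attained.
Conclusion: sup(S) = 8, attained in S.

8


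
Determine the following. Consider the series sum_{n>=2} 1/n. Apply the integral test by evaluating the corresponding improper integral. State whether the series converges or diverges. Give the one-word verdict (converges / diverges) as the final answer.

Let f(x) = 1/x. Then f is positive, continuous, and decreasing on [2, infinity), so the integral test applies.
Compute the improper integral int_{2}^infinity f(x) dx:
  antiderivative F(x) = log(x).
  As x -> infinity, log(x) -> infinity.
  So int = infinity - log(2) = infinity. By the integral test, the series diverges.

diverges


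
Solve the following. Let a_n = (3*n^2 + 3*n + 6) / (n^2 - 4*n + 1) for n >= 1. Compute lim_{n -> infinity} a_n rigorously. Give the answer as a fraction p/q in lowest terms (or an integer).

Divide numerator and denominator by n^2, the highest power:
numerator / n^2 = 3 + 3/n + 6/n^2
denominator / n^2 = 1 - 4/n + n^(-2)
As n -> infinity, all terms of the form c/n^k (k >= 1) tend to 0.
So numerator / n^2 -> 3 and denominator / n^2 -> 1.
Therefore lim a_n = 3.

3


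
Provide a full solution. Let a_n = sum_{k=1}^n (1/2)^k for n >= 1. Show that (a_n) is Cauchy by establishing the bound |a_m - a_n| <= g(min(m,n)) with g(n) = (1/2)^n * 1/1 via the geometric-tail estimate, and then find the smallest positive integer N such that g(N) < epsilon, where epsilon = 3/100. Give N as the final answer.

For m > n >= 1: |a_m - a_n| = sum_{k=n+1}^m (1/2)^k < sum_{k=n+1}^infinity (1/2)^k = (1/2)^(n+1) / (1 - 1/2) = (1/2)^n * (1/2) * (2/1) = (1/2)^n * 1/1.
So g(n) = (1/2)^n / 1. Since g(n) -> 0, (a_n) is Cauchy.
Now solve g(N) < 3/100: (1/2)^N / 1 < 3/100 <=> 2^N > 1 / (1 * 3/100) = 100/3.
Check powers of 2: 2^5 = 32 <= 100/3, 2^6 = 64 > 100/3.
So the smallest such N is 6. Check: g(6) = 1/(1 * 64) = 1/64 < 3/100.

6


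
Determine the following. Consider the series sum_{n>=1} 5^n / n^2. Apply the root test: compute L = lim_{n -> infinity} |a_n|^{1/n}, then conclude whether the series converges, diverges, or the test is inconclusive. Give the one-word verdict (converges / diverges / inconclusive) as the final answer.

Let a_n denote the general term. Form |a_n|^(1/n) and simplify:
|a_n|^(1/n) = 5/n^(2/n)
Take the limit as n -> infinity: L = 5.
Since L = 5 > 1, the root test implies divergence.

diverges


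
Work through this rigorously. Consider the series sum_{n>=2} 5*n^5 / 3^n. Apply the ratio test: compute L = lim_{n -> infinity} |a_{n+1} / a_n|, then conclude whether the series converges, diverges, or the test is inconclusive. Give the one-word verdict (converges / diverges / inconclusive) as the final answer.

Let a_n denote the general term. Form the ratio a_{n+1}/a_n and simplify:
a_{n+1}/a_n = (n + 1)^5/(3*n^5)
Take the limit as n -> infinity: L = 1/3.
Since L = 1/3 < 1, the ratio test implies the series converges.

converges
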